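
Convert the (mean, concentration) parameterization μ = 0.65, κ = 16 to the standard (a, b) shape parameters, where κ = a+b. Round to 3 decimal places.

a = μκ = 0.65×16 = 10.400 and b = (1−μ)κ = 0.35×16 = 5.600.

a = 10.400, b = 5.600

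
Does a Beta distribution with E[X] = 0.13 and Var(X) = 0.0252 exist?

Yes

For any Beta, Var(X) < E[X]·(1−E[X]).
Here μ(1−μ) = 0.13×0.87 = 0.1131, and 0.0252 < 0.1131.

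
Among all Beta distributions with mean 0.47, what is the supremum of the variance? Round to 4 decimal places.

Var = μ(1−μ)/(α+β+1), which approaches μ(1−μ) as α+β → 0.
So the supremum is μ(1−μ) = 0.47×0.53 = 0.2491.

0.2491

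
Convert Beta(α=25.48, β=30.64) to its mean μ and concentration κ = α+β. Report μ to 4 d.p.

μ = 0.4540, κ = 56.12

κ = α+β = 25.48+30.64 = 56.12; μ = α/κ = 25.48/56.12 = 0.4540.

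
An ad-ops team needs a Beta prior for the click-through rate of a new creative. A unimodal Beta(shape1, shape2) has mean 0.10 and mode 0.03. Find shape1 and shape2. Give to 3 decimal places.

shape1 = 1.343, shape2 = 12.086

With s = shape1+shape2: μ = shape1/s and mode = (shape1−1)/(s−2). Eliminating shape1 = μs,
μs − 1 = m(s−2) ⇒ s(μ−m) = 1−2m ⇒ s = 0.94/0.07 = 13.4286.
So shape1 = μs = 1.343, shape2 = (1−μ)s = 12.086.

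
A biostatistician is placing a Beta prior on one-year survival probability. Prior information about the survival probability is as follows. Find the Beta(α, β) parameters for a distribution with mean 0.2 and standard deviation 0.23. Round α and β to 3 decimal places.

First σ² = 0.0529. Setting α = μn, β = (1−μ)n with n = α+β,
μ(1−μ)/(n+1) = 0.0529 ⇒ n+1 = 0.16/0.0529 = 3.0246 ⇒ n = 2.0246.
Hence α = 0.2×2.0246 = 0.405, β = 0.8×2.0246 = 1.620.

α = 0.405, β = 1.620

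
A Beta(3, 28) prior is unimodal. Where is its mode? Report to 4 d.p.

0.0690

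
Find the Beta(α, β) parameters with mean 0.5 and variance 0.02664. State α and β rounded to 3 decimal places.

α = 4.192, β = 4.192

Write ν = α+β; then α = μν and Var = μ(1−μ)/(ν+1).
ν = μ(1−μ)/Var − 1 = 0.25/0.02664 − 1 = 8.3844.
α = 0.5·8.3844 = 4.192, β = 0.5·8.3844 = 4.192.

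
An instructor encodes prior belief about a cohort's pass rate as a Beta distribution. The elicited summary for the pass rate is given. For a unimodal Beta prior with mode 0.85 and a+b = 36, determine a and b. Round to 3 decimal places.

a = 29.900, b = 6.100

Mode = (a−1)/(κ−2) with κ = a+b, so a−1 = 0.85·34 = 28.900.
a = 29.900; b = κ − a = 6.100.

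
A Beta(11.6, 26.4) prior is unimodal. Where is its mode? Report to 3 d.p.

The density x^(α−1)(1−x)^(β−1) is maximised at (α−1)/(α+β−2) = 10.6/36.0 = 0.294.

0.294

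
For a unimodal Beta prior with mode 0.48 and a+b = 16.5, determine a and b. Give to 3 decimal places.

a = 7.960, b = 8.540

Mode = (a−1)/(κ−2) with κ = a+b, so a−1 = 0.48·14.5 = 6.960.
a = 7.960; b = κ − a = 8.540.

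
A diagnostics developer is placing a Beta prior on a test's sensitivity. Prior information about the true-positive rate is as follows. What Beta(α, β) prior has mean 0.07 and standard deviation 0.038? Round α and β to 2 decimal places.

α = 3.09, β = 41.00

σ² = 0.038² = 0.001444.
With s = α+β, Var = μ(1−μ)/(s+1), so s+1 = (0.07×0.93)/0.001444 = 45.0831 and s = 44.0831.
α = μs = 3.09, β = (1−μ)s = 41.00.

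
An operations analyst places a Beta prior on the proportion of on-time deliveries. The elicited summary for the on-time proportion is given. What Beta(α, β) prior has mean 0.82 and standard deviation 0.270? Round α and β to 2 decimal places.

Variance = 0.270² = 0.072900. The moment-matching identity α+β = μ(1−μ)/Var − 1 gives
α+β = 0.1476/0.072900 − 1 = 1.0247, so α = μ·1.0247 = 0.84 and β = (1−μ)·1.0247 = 0.18.

α = 0.84, β = 0.18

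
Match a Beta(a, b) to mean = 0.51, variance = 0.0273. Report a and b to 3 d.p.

Let s = a+b. The Beta variance is μ(1−μ)/(s+1).
So s+1 = μ(1−μ)/σ² = (0.51×0.49)/0.0273 = 0.2499/0.0273 = 9.1538, giving s = 8.1538.
Then a = μs = 0.51×8.1538 = 4.158 and b = (1−μ)s = 0.49×8.1538 = 3.995.

a = 4.158, b = 3.995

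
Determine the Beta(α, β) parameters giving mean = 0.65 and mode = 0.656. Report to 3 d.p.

α = 33.800, β = 18.200

With s = α+β: μ = α/s and mode = (α−1)/(s−2). Eliminating α = μs,
μs − 1 = m(s−2) ⇒ s(μ−m) = 1−2m ⇒ s = -0.312/-0.006 = 52.0000.
So α = μs = 33.800, β = (1−μ)s = 18.200.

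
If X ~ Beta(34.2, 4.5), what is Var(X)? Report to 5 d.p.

μ = 34.2/38.7 = 0.883721; Var = μ(1−μ)/(α+β+1) = 0.1027582/39.7 = 0.00259.

0.00259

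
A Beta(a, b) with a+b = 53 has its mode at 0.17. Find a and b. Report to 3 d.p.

Mode = (a−1)/(κ−2) with κ = a+b, so a−1 = 0.17·51 = 8.670.
a = 9.670; b = κ − a = 43.330.

a = 9.670, b = 43.330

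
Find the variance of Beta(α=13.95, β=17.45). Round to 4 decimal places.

μ = 13.95/31.40 = 0.444268; Var = μ(1−μ)/(α+β+1) = 0.2468939/32.40 = 0.0076.

0.0076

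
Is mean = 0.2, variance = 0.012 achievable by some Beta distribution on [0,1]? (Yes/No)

Yes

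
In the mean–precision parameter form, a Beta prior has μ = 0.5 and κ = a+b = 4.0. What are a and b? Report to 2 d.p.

a = 2.00, b = 2.00

Split κ in proportion μ : (1−μ): a = 0.5·4.0 = 2.00, b = 4.0 − 2.00 = 2.00.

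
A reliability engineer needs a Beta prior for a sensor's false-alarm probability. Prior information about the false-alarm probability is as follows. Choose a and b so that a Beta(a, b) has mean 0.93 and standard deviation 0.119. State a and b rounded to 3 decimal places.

a = 3.345, b = 0.252

First σ² = 0.014161. Setting a = μn, b = (1−μ)n with n = a+b,
μ(1−μ)/(n+1) = 0.014161 ⇒ n+1 = 0.0651/0.014161 = 4.5971 ⇒ n = 3.5971.
Hence a = 0.93×3.5971 = 3.345, b = 0.07×3.5971 = 0.252.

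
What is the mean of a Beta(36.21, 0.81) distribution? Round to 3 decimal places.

0.978

The Beta mean is α/(α+β) = 36.21/(36.21+0.81) = 0.978.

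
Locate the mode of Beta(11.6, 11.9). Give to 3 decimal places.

With α,β > 1, mode = (α−1)/(α+β−2) = 10.6/21.5 = 0.493.

0.493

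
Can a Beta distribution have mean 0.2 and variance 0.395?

A Beta with mean μ has variance μ(1−μ)/(α+β+1) < μ(1−μ).
Here μ(1−μ) = 0.2×0.8 = 0.16, and 0.395 ≥ 0.16.

No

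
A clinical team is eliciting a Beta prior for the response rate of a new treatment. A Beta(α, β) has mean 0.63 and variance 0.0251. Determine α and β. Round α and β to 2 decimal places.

α = 5.22, β = 3.07

Let s = α+β. The Beta variance is μ(1−μ)/(s+1).
So s+1 = μ(1−μ)/σ² = (0.63×0.37)/0.0251 = 0.2331/0.0251 = 9.2869, giving s = 8.2869.
Then α = μs = 0.63×8.2869 = 5.22 and β = (1−μ)s = 0.37×8.2869 = 3.07.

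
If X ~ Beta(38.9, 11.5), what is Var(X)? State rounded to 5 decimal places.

0.00343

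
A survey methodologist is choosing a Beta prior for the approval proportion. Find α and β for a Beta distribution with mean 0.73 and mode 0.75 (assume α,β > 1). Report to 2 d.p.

α = 18.25, β = 6.75

Let s = α+β. Mean gives α = μs = 0.73s; mode gives (α−1)/(s−2) = 0.75.
Substituting: 0.73s − 1 = 0.75(s−2) = 0.75s − 1.50, so -0.02s = -0.50 and s = 25.0000.
Then α = 0.73×25.0000 = 18.25 and β = s−α = 6.75.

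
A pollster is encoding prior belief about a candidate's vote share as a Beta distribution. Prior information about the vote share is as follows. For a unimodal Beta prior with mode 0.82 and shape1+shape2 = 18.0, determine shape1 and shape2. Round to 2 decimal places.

shape1 = 14.12, shape2 = 3.88

Mode = (shape1−1)/(κ−2) with κ = shape1+shape2, so shape1−1 = 0.82·16.0 = 13.12.
shape1 = 14.12; shape2 = κ − shape1 = 3.88.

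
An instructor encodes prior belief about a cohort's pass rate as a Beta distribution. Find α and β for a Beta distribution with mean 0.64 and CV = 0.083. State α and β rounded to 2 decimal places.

σ = CV·μ = 0.083×0.64 = 0.05312, so σ² = 0.002822.
s+1 = μ(1−μ)/σ² = 0.2304/0.002822 = 81.6519, so s = α+β = 80.6519.
α = μs = 51.62, β = (1−μ)s = 29.03.

α = 51.62, β = 29.03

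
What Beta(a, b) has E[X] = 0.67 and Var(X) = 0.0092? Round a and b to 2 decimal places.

Write ν = a+b; then a = μν and Var = μ(1−μ)/(ν+1).
ν = μ(1−μ)/Var − 1 = 0.2211/0.0092 − 1 = 23.0326.
a = 0.67·23.0326 = 15.43, b = 0.33·23.0326 = 7.60.

a = 15.43, b = 7.60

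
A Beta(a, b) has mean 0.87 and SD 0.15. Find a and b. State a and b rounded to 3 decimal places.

a = 3.503, b = 0.523

σ² = 0.15² = 0.0225.
With s = a+b, Var = μ(1−μ)/(s+1), so s+1 = (0.87×0.13)/0.0225 = 5.0267 and s = 4.0267.
a = μs = 3.503, b = (1−μ)s = 0.523.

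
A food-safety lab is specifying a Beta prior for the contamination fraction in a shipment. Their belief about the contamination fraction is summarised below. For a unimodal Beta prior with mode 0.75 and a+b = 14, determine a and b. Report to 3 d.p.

Mode = (a−1)/(κ−2) with κ = a+b, so a−1 = 0.75·12 = 9.000.
a = 10.000; b = κ − a = 4.000.

a = 10.000, b = 4.000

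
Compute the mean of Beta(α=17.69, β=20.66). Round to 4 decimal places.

The Beta mean is α/(α+β) = 17.69/(17.69+20.66) = 0.4613.

0.4613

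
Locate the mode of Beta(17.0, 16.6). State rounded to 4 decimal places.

0.5063

The density x^(α−1)(1−x)^(β−1) is maximised at (α−1)/(α+β−2) = 16.0/31.6 = 0.5063.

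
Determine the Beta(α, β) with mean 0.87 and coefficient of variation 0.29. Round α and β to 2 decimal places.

Var = (CV·μ)² = (0.29×0.87)² = 0.063655.
α+β = μ(1−μ)/Var − 1 = 0.1131/0.063655 − 1 = 0.7768.
Thus α = 0.87·0.7768 = 0.68 and β = 0.13·0.7768 = 0.10.

α = 0.68, β = 0.10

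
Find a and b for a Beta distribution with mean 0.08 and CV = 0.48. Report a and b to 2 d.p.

a = 3.91, b = 45.00

σ = CV·μ = 0.48×0.08 = 0.03840, so σ² = 0.001475.
s+1 = μ(1−μ)/σ² = 0.0736/0.001475 = 49.9132, so s = a+b = 48.9132.
a = μs = 3.91, b = (1−μ)s = 45.00.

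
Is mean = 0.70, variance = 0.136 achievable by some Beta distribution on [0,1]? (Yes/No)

Yes

A Beta with mean μ has variance μ(1−μ)/(α+β+1) < μ(1−μ).
Here μ(1−μ) = 0.70×0.30 = 0.2100, and 0.136 < 0.2100.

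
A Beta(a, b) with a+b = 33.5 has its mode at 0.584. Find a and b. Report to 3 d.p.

a = 19.396, b = 14.104

For a,b>1 the mode is (a−1)/(a+b−2), so a = mode·(κ−2)+1 = 0.584×31.5+1 = 19.396.
And b = (1−mode)·(κ−2)+1 = 0.416×31.5+1 = 14.104.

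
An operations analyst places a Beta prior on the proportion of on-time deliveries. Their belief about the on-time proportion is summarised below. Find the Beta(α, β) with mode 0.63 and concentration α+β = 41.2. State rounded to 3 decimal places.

α = 25.696, β = 15.504

Since the density peak of Beta(α,β) is at (α−1)/(α+β−2),
α = 1 + 0.63(41.2−2) = 25.696 and β = 41.2 − 25.696 = 15.504.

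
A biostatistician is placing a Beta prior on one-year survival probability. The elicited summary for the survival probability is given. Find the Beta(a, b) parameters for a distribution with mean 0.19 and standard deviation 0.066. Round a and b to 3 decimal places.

a = 6.523, b = 27.808

Variance = 0.066² = 0.004356. The moment-matching identity a+b = μ(1−μ)/Var − 1 gives
a+b = 0.1539/0.004356 − 1 = 34.3306, so a = μ·34.3306 = 6.523 and b = (1−μ)·34.3306 = 27.808.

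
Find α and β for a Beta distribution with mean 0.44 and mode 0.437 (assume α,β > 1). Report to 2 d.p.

α = 18.48, β = 23.52

Let s = α+β. Mean gives α = μs = 0.44s; mode gives (α−1)/(s−2) = 0.437.
Substituting: 0.44s − 1 = 0.437(s−2) = 0.437s − 0.874, so 0.003s = 0.126 and s = 42.0000.
Then α = 0.44×42.0000 = 18.48 and β = s−α = 23.52.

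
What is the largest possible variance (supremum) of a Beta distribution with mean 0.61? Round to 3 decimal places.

0.238

For fixed mean μ the Beta variance is μ(1−μ)/(α+β+1), increasing as α+β decreases.
Its least upper bound (not attained) is μ(1−μ) = 0.61·0.39 = 0.238.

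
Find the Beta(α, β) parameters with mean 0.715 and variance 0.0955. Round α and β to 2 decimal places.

By moment matching, α+β = μ(1−μ)/σ² − 1 = (0.715·0.285)/0.0955 − 1 = 2.1338 − 1 = 1.1338.
Since α/(α+β) = μ, α = 0.715·1.1338 = 0.81 and β = 0.285·1.1338 = 0.32.

α = 0.81, β = 0.32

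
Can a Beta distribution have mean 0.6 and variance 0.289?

For any Beta, Var(X) < E[X]·(1−E[X]).
Here μ(1−μ) = 0.6×0.4 = 0.24, and 0.289 ≥ 0.24.

No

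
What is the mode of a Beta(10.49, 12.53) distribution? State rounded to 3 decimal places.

0.451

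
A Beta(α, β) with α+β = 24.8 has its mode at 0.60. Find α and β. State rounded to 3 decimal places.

α = 14.680, β = 10.120

Mode = (α−1)/(κ−2) with κ = α+β, so α−1 = 0.60·22.8 = 13.680.
α = 14.680; β = κ − α = 10.120.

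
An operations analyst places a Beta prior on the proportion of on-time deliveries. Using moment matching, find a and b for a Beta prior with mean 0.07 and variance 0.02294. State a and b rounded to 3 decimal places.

Let s = a+b. The Beta variance is μ(1−μ)/(s+1).
So s+1 = μ(1−μ)/σ² = (0.07×0.93)/0.02294 = 0.0651/0.02294 = 2.8378, giving s = 1.8378.
Then a = μs = 0.07×1.8378 = 0.129 and b = (1−μ)s = 0.93×1.8378 = 1.709.

a = 0.129, b = 1.709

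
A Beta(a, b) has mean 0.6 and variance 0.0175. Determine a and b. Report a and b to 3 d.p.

By moment matching, a+b = μ(1−μ)/σ² − 1 = (0.6·0.4)/0.0175 − 1 = 13.7143 − 1 = 12.7143.
Since a/(a+b) = μ, a = 0.6·12.7143 = 7.629 and b = 0.4·12.7143 = 5.086.

a = 7.629, b = 5.086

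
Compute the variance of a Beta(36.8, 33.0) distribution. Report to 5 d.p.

Var = αβ/[(α+β)²(α+β+1)] = (36.8×33.0)/(69.8²×70.8) = 1214.40/344940.432 = 0.00352.

0.00352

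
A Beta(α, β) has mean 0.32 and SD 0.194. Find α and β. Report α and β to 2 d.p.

α = 1.53, β = 3.25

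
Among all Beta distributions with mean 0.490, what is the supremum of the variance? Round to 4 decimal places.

For fixed mean μ the Beta variance is μ(1−μ)/(α+β+1), increasing as α+β decreases.
Its least upper bound (not attained) is μ(1−μ) = 0.490·0.510 = 0.2499.

0.2499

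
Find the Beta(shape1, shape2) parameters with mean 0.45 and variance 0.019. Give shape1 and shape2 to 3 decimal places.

shape1 = 5.412, shape2 = 6.614

Write ν = shape1+shape2; then shape1 = μν and Var = μ(1−μ)/(ν+1).
ν = μ(1−μ)/Var − 1 = 0.2475/0.019 − 1 = 12.0263.
shape1 = 0.45·12.0263 = 5.412, shape2 = 0.55·12.0263 = 6.614.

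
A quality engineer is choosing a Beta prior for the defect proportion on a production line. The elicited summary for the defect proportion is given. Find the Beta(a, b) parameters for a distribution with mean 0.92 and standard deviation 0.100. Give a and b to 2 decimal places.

a = 5.85, b = 0.51

First σ² = 0.010000. Setting a = μn, b = (1−μ)n with n = a+b,
μ(1−μ)/(n+1) = 0.010000 ⇒ n+1 = 0.0736/0.010000 = 7.3600 ⇒ n = 6.3600.
Hence a = 0.92×6.3600 = 5.85, b = 0.08×6.3600 = 0.51.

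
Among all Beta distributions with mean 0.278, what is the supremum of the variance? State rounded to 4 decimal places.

For fixed mean μ the Beta variance is μ(1−μ)/(α+β+1), increasing as α+β decreases.
Its least upper bound (not attained) is μ(1−μ) = 0.278·0.722 = 0.2007.

0.2007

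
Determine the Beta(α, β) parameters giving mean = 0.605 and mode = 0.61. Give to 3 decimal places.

α = 26.620, β = 17.380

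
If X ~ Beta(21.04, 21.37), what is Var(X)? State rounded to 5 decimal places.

α+β = 42.41 and αβ = 449.6248, so Var = αβ/[(α+β)²(α+β+1)] = 449.6248/78077.577621 = 0.00576.

0.00576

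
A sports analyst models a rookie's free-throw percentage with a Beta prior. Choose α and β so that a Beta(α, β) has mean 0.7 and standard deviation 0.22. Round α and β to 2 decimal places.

α = 2.34, β = 1.00

σ² = 0.22² = 0.0484.
With s = α+β, Var = μ(1−μ)/(s+1), so s+1 = (0.7×0.3)/0.0484 = 4.3388 and s = 3.3388.
α = μs = 2.34, β = (1−μ)s = 1.00.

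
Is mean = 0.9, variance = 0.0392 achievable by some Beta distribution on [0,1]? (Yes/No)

For any Beta, Var(X) < E[X]·(1−E[X]).
Here μ(1−μ) = 0.9×0.1 = 0.09, and 0.0392 < 0.09.

Yes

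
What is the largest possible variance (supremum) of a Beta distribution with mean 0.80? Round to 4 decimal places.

Var = μ(1−μ)/(α+β+1), which approaches μ(1−μ) as α+β → 0.
So the supremum is μ(1−μ) = 0.80×0.20 = 0.1600.

0.1600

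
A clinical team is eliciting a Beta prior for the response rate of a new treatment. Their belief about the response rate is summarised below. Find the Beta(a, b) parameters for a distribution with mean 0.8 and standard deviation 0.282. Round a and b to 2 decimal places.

a = 0.81, b = 0.20

First σ² = 0.079524. Setting a = μn, b = (1−μ)n with n = a+b,
μ(1−μ)/(n+1) = 0.079524 ⇒ n+1 = 0.16/0.079524 = 2.0120 ⇒ n = 1.0120.
Hence a = 0.8×1.0120 = 0.81, b = 0.2×1.0120 = 0.20.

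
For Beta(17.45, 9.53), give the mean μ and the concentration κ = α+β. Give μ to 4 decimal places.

κ = α+β = 17.45+9.53 = 26.98; μ = α/κ = 17.45/26.98 = 0.6468.

μ = 0.6468, κ = 26.98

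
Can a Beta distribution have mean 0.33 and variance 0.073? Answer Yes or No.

Yes

For any Beta, Var(X) < E[X]·(1−E[X]).
Here μ(1−μ) = 0.33×0.67 = 0.2211, and 0.073 < 0.2211.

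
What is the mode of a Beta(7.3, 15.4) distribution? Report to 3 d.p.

0.304

With α,β > 1, mode = (α−1)/(α+β−2) = 6.3/20.7 = 0.304.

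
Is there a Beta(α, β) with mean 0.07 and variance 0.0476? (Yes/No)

Yes

For any Beta, Var(X) < E[X]·(1−E[X]).
Here μ(1−μ) = 0.07×0.93 = 0.0651, and 0.0476 < 0.0651.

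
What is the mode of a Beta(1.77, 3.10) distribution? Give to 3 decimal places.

The density x^(α−1)(1−x)^(β−1) is maximised at (α−1)/(α+β−2) = 0.77/2.87 = 0.268.

0.268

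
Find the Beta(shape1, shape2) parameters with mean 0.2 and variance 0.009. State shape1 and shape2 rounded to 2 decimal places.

Write ν = shape1+shape2; then shape1 = μν and Var = μ(1−μ)/(ν+1).
ν = μ(1−μ)/Var − 1 = 0.16/0.009 − 1 = 16.7778.
shape1 = 0.2·16.7778 = 3.36, shape2 = 0.8·16.7778 = 13.42.

shape1 = 3.36, shape2 = 13.42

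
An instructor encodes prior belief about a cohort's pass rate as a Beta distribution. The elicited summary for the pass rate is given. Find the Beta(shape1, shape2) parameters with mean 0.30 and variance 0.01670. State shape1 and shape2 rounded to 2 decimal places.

shape1 = 3.47, shape2 = 8.10

Let s = shape1+shape2. The Beta variance is μ(1−μ)/(s+1).
So s+1 = μ(1−μ)/σ² = (0.30×0.70)/0.01670 = 0.2100/0.01670 = 12.5749, giving s = 11.5749.
Then shape1 = μs = 0.30×11.5749 = 3.47 and shape2 = (1−μ)s = 0.70×11.5749 = 8.10.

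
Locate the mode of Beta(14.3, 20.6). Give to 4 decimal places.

0.4043

With α,β > 1, mode = (α−1)/(α+β−2) = 13.3/32.9 = 0.4043.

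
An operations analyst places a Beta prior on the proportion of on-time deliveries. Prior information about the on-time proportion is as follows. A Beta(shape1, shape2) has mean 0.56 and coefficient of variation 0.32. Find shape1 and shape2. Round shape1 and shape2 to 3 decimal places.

shape1 = 3.737, shape2 = 2.936

σ = CV·μ = 0.32×0.56 = 0.17920, so σ² = 0.032113.
s+1 = μ(1−μ)/σ² = 0.2464/0.032113 = 7.6730, so s = shape1+shape2 = 6.6730.
shape1 = μs = 3.737, shape2 = (1−μ)s = 2.936.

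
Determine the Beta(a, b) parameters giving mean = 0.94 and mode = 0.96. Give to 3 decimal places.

a = 43.240, b = 2.760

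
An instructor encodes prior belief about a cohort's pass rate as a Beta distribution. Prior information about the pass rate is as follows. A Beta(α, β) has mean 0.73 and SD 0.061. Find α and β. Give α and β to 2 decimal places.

First σ² = 0.003721. Setting α = μn, β = (1−μ)n with n = α+β,
μ(1−μ)/(n+1) = 0.003721 ⇒ n+1 = 0.1971/0.003721 = 52.9696 ⇒ n = 51.9696.
Hence α = 0.73×51.9696 = 37.94, β = 0.27×51.9696 = 14.03.

α = 37.94, β = 14.03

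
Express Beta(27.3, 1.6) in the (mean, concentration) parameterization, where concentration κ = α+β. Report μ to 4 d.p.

κ = α+β = 27.3+1.6 = 28.9; μ = α/κ = 27.3/28.9 = 0.9446.

μ = 0.9446, κ = 28.9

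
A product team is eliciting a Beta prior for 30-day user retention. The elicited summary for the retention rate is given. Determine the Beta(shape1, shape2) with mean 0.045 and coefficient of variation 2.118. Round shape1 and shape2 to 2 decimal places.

shape1 = 0.17, shape2 = 3.56

Var = (CV·μ)² = (2.118×0.045)² = 0.009084.
shape1+shape2 = μ(1−μ)/Var − 1 = 0.042975/0.009084 − 1 = 3.7308.
Thus shape1 = 0.045·3.7308 = 0.17 and shape2 = 0.955·3.7308 = 3.56.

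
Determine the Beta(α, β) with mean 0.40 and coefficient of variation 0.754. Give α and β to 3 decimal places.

σ = CV·μ = 0.754×0.40 = 0.30160, so σ² = 0.090963.
s+1 = μ(1−μ)/σ² = 0.2400/0.090963 = 2.6384, so s = α+β = 1.6384.
α = μs = 0.655, β = (1−μ)s = 0.983.

α = 0.655, β = 0.983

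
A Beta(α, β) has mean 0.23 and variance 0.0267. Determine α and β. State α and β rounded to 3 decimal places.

By moment matching, α+β = μ(1−μ)/σ² − 1 = (0.23·0.77)/0.0267 − 1 = 6.6330 − 1 = 5.6330.
Since α/(α+β) = μ, α = 0.23·5.6330 = 1.296 and β = 0.77·5.6330 = 4.337.

α = 1.296, β = 4.337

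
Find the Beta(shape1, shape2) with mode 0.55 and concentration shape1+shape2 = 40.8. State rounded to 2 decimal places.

For shape1,shape2>1 the mode is (shape1−1)/(shape1+shape2−2), so shape1 = mode·(κ−2)+1 = 0.55×38.8+1 = 22.34.
And shape2 = (1−mode)·(κ−2)+1 = 0.45×38.8+1 = 18.46.

shape1 = 22.34, shape2 = 18.46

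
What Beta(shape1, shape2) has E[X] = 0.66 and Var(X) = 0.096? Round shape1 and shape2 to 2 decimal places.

By moment matching, shape1+shape2 = μ(1−μ)/σ² − 1 = (0.66·0.34)/0.096 − 1 = 2.3375 − 1 = 1.3375.
Since shape1/(shape1+shape2) = μ, shape1 = 0.66·1.3375 = 0.88 and shape2 = 0.34·1.3375 = 0.45.

shape1 = 0.88, shape2 = 0.45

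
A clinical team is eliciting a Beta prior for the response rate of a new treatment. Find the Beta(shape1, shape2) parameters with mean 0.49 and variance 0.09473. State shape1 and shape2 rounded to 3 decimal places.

shape1 = 0.803, shape2 = 0.835

By moment matching, shape1+shape2 = μ(1−μ)/σ² − 1 = (0.49·0.51)/0.09473 − 1 = 2.6380 − 1 = 1.6380.
Since shape1/(shape1+shape2) = μ, shape1 = 0.49·1.6380 = 0.803 and shape2 = 0.51·1.6380 = 0.835.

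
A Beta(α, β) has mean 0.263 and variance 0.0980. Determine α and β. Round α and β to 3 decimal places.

α = 0.257, β = 0.721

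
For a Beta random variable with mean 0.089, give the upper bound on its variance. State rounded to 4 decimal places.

0.0811

For fixed mean μ the Beta variance is μ(1−μ)/(α+β+1), increasing as α+β decreases.
Its least upper bound (not attained) is μ(1−μ) = 0.089·0.911 = 0.0811.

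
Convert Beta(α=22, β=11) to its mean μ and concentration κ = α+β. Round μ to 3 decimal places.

μ = 0.667, κ = 33

κ = α+β = 22+11 = 33; μ = α/κ = 22/33 = 0.667.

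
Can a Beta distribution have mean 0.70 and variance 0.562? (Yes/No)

No

A Beta with mean μ has variance μ(1−μ)/(α+β+1) < μ(1−μ).
Here μ(1−μ) = 0.70×0.30 = 0.2100, and 0.562 ≥ 0.2100.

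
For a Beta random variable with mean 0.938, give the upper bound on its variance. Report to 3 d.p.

For fixed mean μ the Beta variance is μ(1−μ)/(α+β+1), increasing as α+β decreases.
Its least upper bound (not attained) is μ(1−μ) = 0.938·0.062 = 0.058.

0.058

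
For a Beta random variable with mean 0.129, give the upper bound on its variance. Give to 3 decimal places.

Var = μ(1−μ)/(α+β+1), which approaches μ(1−μ) as α+β → 0.
So the supremum is μ(1−μ) = 0.129×0.871 = 0.112.

0.112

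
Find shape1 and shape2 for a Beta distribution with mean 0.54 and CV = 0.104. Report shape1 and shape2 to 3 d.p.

shape1 = 41.990, shape2 = 35.769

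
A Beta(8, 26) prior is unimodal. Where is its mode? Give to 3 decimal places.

0.219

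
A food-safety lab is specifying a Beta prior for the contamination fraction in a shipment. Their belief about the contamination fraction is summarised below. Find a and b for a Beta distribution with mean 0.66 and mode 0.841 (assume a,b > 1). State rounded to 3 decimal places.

a = 2.487, b = 1.281

Let s = a+b. Mean gives a = μs = 0.66s; mode gives (a−1)/(s−2) = 0.841.
Substituting: 0.66s − 1 = 0.841(s−2) = 0.841s − 1.682, so -0.181s = -0.682 and s = 3.7680.
Then a = 0.66×3.7680 = 2.487 and b = s−a = 1.281.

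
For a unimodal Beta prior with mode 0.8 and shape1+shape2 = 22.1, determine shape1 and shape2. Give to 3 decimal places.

shape1 = 17.080, shape2 = 5.020

For shape1,shape2>1 the mode is (shape1−1)/(shape1+shape2−2), so shape1 = mode·(κ−2)+1 = 0.8×20.1+1 = 17.080.
And shape2 = (1−mode)·(κ−2)+1 = 0.2×20.1+1 = 5.020.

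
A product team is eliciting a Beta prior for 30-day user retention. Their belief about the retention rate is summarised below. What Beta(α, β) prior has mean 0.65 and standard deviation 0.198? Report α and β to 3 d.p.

σ² = 0.198² = 0.039204.
With s = α+β, Var = μ(1−μ)/(s+1), so s+1 = (0.65×0.35)/0.039204 = 5.8030 and s = 4.8030.
α = μs = 3.122, β = (1−μ)s = 1.681.

α = 3.122, β = 1.681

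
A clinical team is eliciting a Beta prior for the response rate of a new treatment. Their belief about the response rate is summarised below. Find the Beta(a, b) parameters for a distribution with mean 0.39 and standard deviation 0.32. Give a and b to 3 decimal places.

Variance = 0.32² = 0.1024. The moment-matching identity a+b = μ(1−μ)/Var − 1 gives
a+b = 0.2379/0.1024 − 1 = 1.3232, so a = μ·1.3232 = 0.516 and b = (1−μ)·1.3232 = 0.807.

a = 0.516, b = 0.807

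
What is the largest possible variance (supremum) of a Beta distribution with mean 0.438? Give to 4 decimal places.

0.2462

For fixed mean μ the Beta variance is μ(1−μ)/(α+β+1), increasing as α+β decreases.
Its least upper bound (not attained) is μ(1−μ) = 0.438·0.562 = 0.2462.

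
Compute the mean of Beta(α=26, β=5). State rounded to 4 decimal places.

The Beta mean is α/(α+β) = 26/(26+5) = 0.8387.

0.8387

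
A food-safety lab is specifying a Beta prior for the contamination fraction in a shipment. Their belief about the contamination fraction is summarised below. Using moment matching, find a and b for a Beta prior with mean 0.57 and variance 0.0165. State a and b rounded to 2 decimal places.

By moment matching, a+b = μ(1−μ)/σ² − 1 = (0.57·0.43)/0.0165 − 1 = 14.8545 − 1 = 13.8545.
Since a/(a+b) = μ, a = 0.57·13.8545 = 7.90 and b = 0.43·13.8545 = 5.96.

a = 7.90, b = 5.96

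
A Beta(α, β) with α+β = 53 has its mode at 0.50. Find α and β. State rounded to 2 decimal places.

α = 26.50, β = 26.50

For α,β>1 the mode is (α−1)/(α+β−2), so α = mode·(κ−2)+1 = 0.50×51+1 = 26.50.
And β = (1−mode)·(κ−2)+1 = 0.50×51+1 = 26.50.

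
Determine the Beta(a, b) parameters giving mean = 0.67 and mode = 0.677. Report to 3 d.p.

a = 33.883, b = 16.689

With s = a+b: μ = a/s and mode = (a−1)/(s−2). Eliminating a = μs,
μs − 1 = m(s−2) ⇒ s(μ−m) = 1−2m ⇒ s = -0.354/-0.007 = 50.5714.
So a = μs = 33.883, b = (1−μ)s = 16.689.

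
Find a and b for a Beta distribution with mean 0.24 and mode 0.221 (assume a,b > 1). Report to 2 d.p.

a = 7.05, b = 22.32

With s = a+b: μ = a/s and mode = (a−1)/(s−2). Eliminating a = μs,
μs − 1 = m(s−2) ⇒ s(μ−m) = 1−2m ⇒ s = 0.558/0.019 = 29.3684.
So a = μs = 7.05, b = (1−μ)s = 22.32.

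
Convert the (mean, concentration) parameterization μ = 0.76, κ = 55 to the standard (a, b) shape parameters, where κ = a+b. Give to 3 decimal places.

a = 41.800, b = 13.200

Split κ in proportion μ : (1−μ): a = 0.76·55 = 41.800, b = 55 − 41.800 = 13.200.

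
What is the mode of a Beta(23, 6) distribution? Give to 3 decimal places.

With α,β > 1, mode = (α−1)/(α+β−2) = 22/27 = 0.815.

0.815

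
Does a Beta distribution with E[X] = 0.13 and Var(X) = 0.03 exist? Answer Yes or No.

A Beta with mean μ has variance μ(1−μ)/(α+β+1) < μ(1−μ).
Here μ(1−μ) = 0.13×0.87 = 0.1131, and 0.03 < 0.1131.

Yes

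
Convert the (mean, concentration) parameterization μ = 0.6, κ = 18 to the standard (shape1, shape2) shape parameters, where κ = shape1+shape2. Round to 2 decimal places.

shape1 = 10.80, shape2 = 7.20

Split κ in proportion μ : (1−μ): shape1 = 0.6·18 = 10.80, shape2 = 18 − 10.80 = 7.20.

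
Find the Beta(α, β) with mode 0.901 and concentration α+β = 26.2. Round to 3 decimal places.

α = 22.804, β = 3.396

For α,β>1 the mode is (α−1)/(α+β−2), so α = mode·(κ−2)+1 = 0.901×24.2+1 = 22.804.
And β = (1−mode)·(κ−2)+1 = 0.099×24.2+1 = 3.396.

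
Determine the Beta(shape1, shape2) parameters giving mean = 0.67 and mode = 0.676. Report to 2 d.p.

With s = shape1+shape2: μ = shape1/s and mode = (shape1−1)/(s−2). Eliminating shape1 = μs,
μs − 1 = m(s−2) ⇒ s(μ−m) = 1−2m ⇒ s = -0.352/-0.006 = 58.6667.
So shape1 = μs = 39.31, shape2 = (1−μ)s = 19.36.

shape1 = 39.31, shape2 = 19.36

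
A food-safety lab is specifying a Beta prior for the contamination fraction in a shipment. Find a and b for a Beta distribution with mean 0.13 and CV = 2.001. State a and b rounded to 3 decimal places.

σ = CV·μ = 2.001×0.13 = 0.26013, so σ² = 0.067668.
s+1 = μ(1−μ)/σ² = 0.1131/0.067668 = 1.6714, so s = a+b = 0.6714.
a = μs = 0.087, b = (1−μ)s = 0.584.

a = 0.087, b = 0.584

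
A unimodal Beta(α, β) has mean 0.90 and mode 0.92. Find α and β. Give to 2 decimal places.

Let s = α+β. Mean gives α = μs = 0.90s; mode gives (α−1)/(s−2) = 0.92.
Substituting: 0.90s − 1 = 0.92(s−2) = 0.92s − 1.84, so -0.02s = -0.84 and s = 42.0000.
Then α = 0.90×42.0000 = 37.80 and β = s−α = 4.20.

α = 37.80, β = 4.20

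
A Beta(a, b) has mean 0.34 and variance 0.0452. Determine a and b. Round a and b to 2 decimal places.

a = 1.35, b = 2.62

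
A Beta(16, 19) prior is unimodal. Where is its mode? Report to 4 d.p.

The density x^(α−1)(1−x)^(β−1) is maximised at (α−1)/(α+β−2) = 15/33 = 0.4545.

0.4545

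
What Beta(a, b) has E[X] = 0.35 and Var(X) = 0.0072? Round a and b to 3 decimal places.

a = 10.709, b = 19.888

By moment matching, a+b = μ(1−μ)/σ² − 1 = (0.35·0.65)/0.0072 − 1 = 31.5972 − 1 = 30.5972.
Since a/(a+b) = μ, a = 0.35·30.5972 = 10.709 and b = 0.65·30.5972 = 19.888.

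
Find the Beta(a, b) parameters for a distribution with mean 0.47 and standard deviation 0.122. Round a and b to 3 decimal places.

a = 7.396, b = 8.340

Variance = 0.122² = 0.014884. The moment-matching identity a+b = μ(1−μ)/Var − 1 gives
a+b = 0.2491/0.014884 − 1 = 15.7361, so a = μ·15.7361 = 7.396 and b = (1−μ)·15.7361 = 8.340.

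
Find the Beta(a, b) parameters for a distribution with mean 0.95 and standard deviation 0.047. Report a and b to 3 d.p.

a = 19.478, b = 1.025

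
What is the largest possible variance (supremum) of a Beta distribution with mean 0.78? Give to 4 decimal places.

For fixed mean μ the Beta variance is μ(1−μ)/(α+β+1), increasing as α+β decreases.
Its least upper bound (not attained) is μ(1−μ) = 0.78·0.22 = 0.1716.

0.1716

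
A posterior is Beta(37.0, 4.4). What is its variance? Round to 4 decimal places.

Var = αβ/[(α+β)²(α+β+1)] = (37.0×4.4)/(41.4²×42.4) = 162.80/72671.904 = 0.0022.

0.0022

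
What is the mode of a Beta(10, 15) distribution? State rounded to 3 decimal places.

0.391

The density x^(α−1)(1−x)^(β−1) is maximised at (α−1)/(α+β−2) = 9/23 = 0.391.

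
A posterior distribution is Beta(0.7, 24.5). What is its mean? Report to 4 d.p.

The Beta mean is α/(α+β) = 0.7/(0.7+24.5) = 0.0278.

0.0278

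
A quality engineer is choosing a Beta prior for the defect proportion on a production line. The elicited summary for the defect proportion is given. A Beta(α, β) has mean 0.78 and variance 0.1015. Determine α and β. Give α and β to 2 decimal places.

Let s = α+β. The Beta variance is μ(1−μ)/(s+1).
So s+1 = μ(1−μ)/σ² = (0.78×0.22)/0.1015 = 0.1716/0.1015 = 1.6906, giving s = 0.6906.
Then α = μs = 0.78×0.6906 = 0.54 and β = (1−μ)s = 0.22×0.6906 = 0.15.

α = 0.54, β = 0.15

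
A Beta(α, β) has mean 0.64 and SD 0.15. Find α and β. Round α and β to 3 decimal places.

First σ² = 0.0225. Setting α = μn, β = (1−μ)n with n = α+β,
μ(1−μ)/(n+1) = 0.0225 ⇒ n+1 = 0.2304/0.0225 = 10.2400 ⇒ n = 9.2400.
Hence α = 0.64×9.2400 = 5.914, β = 0.36×9.2400 = 3.326.

α = 5.914, β = 3.326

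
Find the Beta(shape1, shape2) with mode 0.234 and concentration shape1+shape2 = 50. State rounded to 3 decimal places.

Since the density peak of Beta(shape1,shape2) is at (shape1−1)/(shape1+shape2−2),
shape1 = 1 + 0.234(50−2) = 12.232 and shape2 = 50 − 12.232 = 37.768.

shape1 = 12.232, shape2 = 37.768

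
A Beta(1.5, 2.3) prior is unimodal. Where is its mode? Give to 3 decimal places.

0.278

With α,β > 1, mode = (α−1)/(α+β−2) = 0.5/1.8 = 0.278.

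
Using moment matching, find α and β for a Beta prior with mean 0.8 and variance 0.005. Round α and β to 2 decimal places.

α = 24.80, β = 6.20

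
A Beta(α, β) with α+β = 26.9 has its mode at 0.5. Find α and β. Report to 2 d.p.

Mode = (α−1)/(κ−2) with κ = α+β, so α−1 = 0.5·24.9 = 12.45.
α = 13.45; β = κ − α = 13.45.

α = 13.45, β = 13.45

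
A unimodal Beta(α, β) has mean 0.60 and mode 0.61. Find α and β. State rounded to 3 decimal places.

Let s = α+β. Mean gives α = μs = 0.60s; mode gives (α−1)/(s−2) = 0.61.
Substituting: 0.60s − 1 = 0.61(s−2) = 0.61s − 1.22, so -0.01s = -0.22 and s = 22.0000.
Then α = 0.60×22.0000 = 13.200 and β = s−α = 8.800.

α = 13.200, β = 8.800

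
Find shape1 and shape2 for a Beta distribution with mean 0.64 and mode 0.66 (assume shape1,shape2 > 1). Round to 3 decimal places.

shape1 = 10.240, shape2 = 5.760

Let s = shape1+shape2. Mean gives shape1 = μs = 0.64s; mode gives (shape1−1)/(s−2) = 0.66.
Substituting: 0.64s − 1 = 0.66(s−2) = 0.66s − 1.32, so -0.02s = -0.32 and s = 16.0000.
Then shape1 = 0.64×16.0000 = 10.240 and shape2 = s−shape1 = 5.760.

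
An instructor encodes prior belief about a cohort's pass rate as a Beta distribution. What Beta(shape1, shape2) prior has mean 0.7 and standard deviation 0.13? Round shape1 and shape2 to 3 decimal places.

shape1 = 7.998, shape2 = 3.428

σ² = 0.13² = 0.0169.
With s = shape1+shape2, Var = μ(1−μ)/(s+1), so s+1 = (0.7×0.3)/0.0169 = 12.4260 and s = 11.4260.
shape1 = μs = 7.998, shape2 = (1−μ)s = 3.428.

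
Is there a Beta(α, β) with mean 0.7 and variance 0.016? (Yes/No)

Yes

A Beta with mean μ has variance μ(1−μ)/(α+β+1) < μ(1−μ).
Here μ(1−μ) = 0.7×0.3 = 0.21, and 0.016 < 0.21.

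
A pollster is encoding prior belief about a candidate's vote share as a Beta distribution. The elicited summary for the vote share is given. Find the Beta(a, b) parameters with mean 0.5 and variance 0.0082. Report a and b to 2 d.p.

Write ν = a+b; then a = μν and Var = μ(1−μ)/(ν+1).
ν = μ(1−μ)/Var − 1 = 0.25/0.0082 − 1 = 29.4878.
a = 0.5·29.4878 = 14.74, b = 0.5·29.4878 = 14.74.

a = 14.74, b = 14.74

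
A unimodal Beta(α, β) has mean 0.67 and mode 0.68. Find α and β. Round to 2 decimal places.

α = 24.12, β = 11.88

With s = α+β: μ = α/s and mode = (α−1)/(s−2). Eliminating α = μs,
μs − 1 = m(s−2) ⇒ s(μ−m) = 1−2m ⇒ s = -0.36/-0.01 = 36.0000.
So α = μs = 24.12, β = (1−μ)s = 11.88.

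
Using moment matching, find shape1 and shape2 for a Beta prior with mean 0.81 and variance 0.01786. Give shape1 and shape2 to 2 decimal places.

shape1 = 6.17, shape2 = 1.45

Let s = shape1+shape2. The Beta variance is μ(1−μ)/(s+1).
So s+1 = μ(1−μ)/σ² = (0.81×0.19)/0.01786 = 0.1539/0.01786 = 8.6170, giving s = 7.6170.
Then shape1 = μs = 0.81×7.6170 = 6.17 and shape2 = (1−μ)s = 0.19×7.6170 = 1.45.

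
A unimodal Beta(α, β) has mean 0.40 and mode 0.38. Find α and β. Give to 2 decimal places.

α = 4.80, β = 7.20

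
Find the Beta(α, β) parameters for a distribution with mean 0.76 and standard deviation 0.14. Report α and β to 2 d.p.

Variance = 0.14² = 0.0196. The moment-matching identity α+β = μ(1−μ)/Var − 1 gives
α+β = 0.1824/0.0196 − 1 = 8.3061, so α = μ·8.3061 = 6.31 and β = (1−μ)·8.3061 = 1.99.

α = 6.31, β = 1.99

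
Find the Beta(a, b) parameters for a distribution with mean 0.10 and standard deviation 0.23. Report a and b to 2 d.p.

a = 0.07, b = 0.63

σ² = 0.23² = 0.0529.
With s = a+b, Var = μ(1−μ)/(s+1), so s+1 = (0.10×0.90)/0.0529 = 1.7013 and s = 0.7013.
a = μs = 0.07, b = (1−μ)s = 0.63.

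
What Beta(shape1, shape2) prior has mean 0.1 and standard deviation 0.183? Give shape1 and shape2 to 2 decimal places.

shape1 = 0.17, shape2 = 1.52

σ² = 0.183² = 0.033489.
With s = shape1+shape2, Var = μ(1−μ)/(s+1), so s+1 = (0.1×0.9)/0.033489 = 2.6874 and s = 1.6874.
shape1 = μs = 0.17, shape2 = (1−μ)s = 1.52.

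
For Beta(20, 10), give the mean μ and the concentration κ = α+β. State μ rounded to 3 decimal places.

μ = 0.667, κ = 30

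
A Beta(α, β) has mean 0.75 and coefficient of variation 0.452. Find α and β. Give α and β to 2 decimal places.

α = 0.47, β = 0.16

σ = CV·μ = 0.452×0.75 = 0.33900, so σ² = 0.114921.
s+1 = μ(1−μ)/σ² = 0.1875/0.114921 = 1.6316, so s = α+β = 0.6316.
α = μs = 0.47, β = (1−μ)s = 0.16.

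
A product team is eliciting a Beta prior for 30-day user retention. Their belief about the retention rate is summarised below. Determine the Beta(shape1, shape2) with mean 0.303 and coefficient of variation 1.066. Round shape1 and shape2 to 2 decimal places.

Var = (CV·μ)² = (1.066×0.303)² = 0.104328.
shape1+shape2 = μ(1−μ)/Var − 1 = 0.211191/0.104328 − 1 = 1.0243.
Thus shape1 = 0.303·1.0243 = 0.31 and shape2 = 0.697·1.0243 = 0.71.

shape1 = 0.31, shape2 = 0.71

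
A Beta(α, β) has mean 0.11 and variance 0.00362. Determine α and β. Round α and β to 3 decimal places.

Write ν = α+β; then α = μν and Var = μ(1−μ)/(ν+1).
ν = μ(1−μ)/Var − 1 = 0.0979/0.00362 − 1 = 26.0442.
α = 0.11·26.0442 = 2.865, β = 0.89·26.0442 = 23.179.

α = 2.865, β = 23.179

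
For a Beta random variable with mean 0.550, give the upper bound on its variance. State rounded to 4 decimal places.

Var = μ(1−μ)/(α+β+1), which approaches μ(1−μ) as α+β → 0.
So the supremum is μ(1−μ) = 0.550×0.450 = 0.2475.

0.2475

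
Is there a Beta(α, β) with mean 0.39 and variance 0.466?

No

A Beta with mean μ has variance μ(1−μ)/(α+β+1) < μ(1−μ).
Here μ(1−μ) = 0.39×0.61 = 0.2379, and 0.466 ≥ 0.2379.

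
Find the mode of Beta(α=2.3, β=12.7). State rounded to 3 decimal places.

0.100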